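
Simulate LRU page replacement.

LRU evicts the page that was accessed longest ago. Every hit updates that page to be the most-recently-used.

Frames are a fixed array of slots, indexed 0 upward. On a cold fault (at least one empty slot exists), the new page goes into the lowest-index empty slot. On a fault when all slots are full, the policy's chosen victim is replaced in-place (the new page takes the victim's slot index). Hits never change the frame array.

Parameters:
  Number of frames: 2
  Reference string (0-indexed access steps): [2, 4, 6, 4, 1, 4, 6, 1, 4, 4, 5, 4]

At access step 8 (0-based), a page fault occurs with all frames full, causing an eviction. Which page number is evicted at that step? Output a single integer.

Step 0: ref 2 -> FAULT, frames=[2,-]
Step 1: ref 4 -> FAULT, frames=[2,4]
Step 2: ref 6 -> FAULT, evict 2, frames=[6,4]
Step 3: ref 4 -> HIT, frames=[6,4]
Step 4: ref 1 -> FAULT, evict 6, frames=[1,4]
Step 5: ref 4 -> HIT, frames=[1,4]
Step 6: ref 6 -> FAULT, evict 1, frames=[6,4]
Step 7: ref 1 -> FAULT, evict 4, frames=[6,1]
Step 8: ref 4 -> FAULT, evict 6, frames=[4,1]
At step 8: evicted page 6

Answer: 6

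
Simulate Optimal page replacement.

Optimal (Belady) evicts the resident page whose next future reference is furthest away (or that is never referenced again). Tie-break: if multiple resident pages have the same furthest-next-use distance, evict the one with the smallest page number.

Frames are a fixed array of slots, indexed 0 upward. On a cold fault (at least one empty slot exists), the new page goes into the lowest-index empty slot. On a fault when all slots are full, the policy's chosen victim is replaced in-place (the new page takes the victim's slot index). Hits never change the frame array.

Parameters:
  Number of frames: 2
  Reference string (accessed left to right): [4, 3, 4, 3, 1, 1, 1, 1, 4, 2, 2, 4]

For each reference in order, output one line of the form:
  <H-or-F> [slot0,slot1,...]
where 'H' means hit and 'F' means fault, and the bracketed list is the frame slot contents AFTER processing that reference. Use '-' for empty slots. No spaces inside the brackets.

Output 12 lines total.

F [4,-]
F [4,3]
H [4,3]
H [4,3]
F [4,1]
H [4,1]
H [4,1]
H [4,1]
H [4,1]
F [4,2]
H [4,2]
H [4,2]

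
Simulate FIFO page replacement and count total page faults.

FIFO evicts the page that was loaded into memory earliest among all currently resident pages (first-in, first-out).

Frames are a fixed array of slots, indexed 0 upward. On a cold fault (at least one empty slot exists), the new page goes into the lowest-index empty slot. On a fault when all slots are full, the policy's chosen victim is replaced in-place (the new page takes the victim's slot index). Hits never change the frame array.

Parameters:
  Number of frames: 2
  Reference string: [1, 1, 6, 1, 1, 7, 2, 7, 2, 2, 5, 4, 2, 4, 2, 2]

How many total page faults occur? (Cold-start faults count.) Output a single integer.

Step 0: ref 1 → FAULT, frames=[1,-]
Step 1: ref 1 → HIT, frames=[1,-]
Step 2: ref 6 → FAULT, frames=[1,6]
Step 3: ref 1 → HIT, frames=[1,6]
Step 4: ref 1 → HIT, frames=[1,6]
Step 5: ref 7 → FAULT (evict 1), frames=[7,6]
Step 6: ref 2 → FAULT (evict 6), frames=[7,2]
Step 7: ref 7 → HIT, frames=[7,2]
Step 8: ref 2 → HIT, frames=[7,2]
Step 9: ref 2 → HIT, frames=[7,2]
Step 10: ref 5 → FAULT (evict 7), frames=[5,2]
Step 11: ref 4 → FAULT (evict 2), frames=[5,4]
Step 12: ref 2 → FAULT (evict 5), frames=[2,4]
Step 13: ref 4 → HIT, frames=[2,4]
Step 14: ref 2 → HIT, frames=[2,4]
Step 15: ref 2 → HIT, frames=[2,4]
Total faults: 7

Answer: 7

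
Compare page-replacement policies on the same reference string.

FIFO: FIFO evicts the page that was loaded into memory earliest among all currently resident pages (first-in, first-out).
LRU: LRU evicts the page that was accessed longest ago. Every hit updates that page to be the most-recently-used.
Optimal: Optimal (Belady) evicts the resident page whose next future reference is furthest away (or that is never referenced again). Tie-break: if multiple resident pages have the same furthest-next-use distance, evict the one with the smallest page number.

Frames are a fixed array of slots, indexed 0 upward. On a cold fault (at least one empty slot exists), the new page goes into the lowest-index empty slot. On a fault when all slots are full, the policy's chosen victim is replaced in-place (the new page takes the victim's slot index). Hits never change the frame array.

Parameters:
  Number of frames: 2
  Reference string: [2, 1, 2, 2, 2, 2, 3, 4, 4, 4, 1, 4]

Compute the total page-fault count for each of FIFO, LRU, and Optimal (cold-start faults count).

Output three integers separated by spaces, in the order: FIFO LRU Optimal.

--- FIFO ---
  step 0: ref 2 -> FAULT, frames=[2,-] (faults so far: 1)
  step 1: ref 1 -> FAULT, frames=[2,1] (faults so far: 2)
  step 2: ref 2 -> HIT, frames=[2,1] (faults so far: 2)
  step 3: ref 2 -> HIT, frames=[2,1] (faults so far: 2)
  step 4: ref 2 -> HIT, frames=[2,1] (faults so far: 2)
  step 5: ref 2 -> HIT, frames=[2,1] (faults so far: 2)
  step 6: ref 3 -> FAULT, evict 2, frames=[3,1] (faults so far: 3)
  step 7: ref 4 -> FAULT, evict 1, frames=[3,4] (faults so far: 4)
  step 8: ref 4 -> HIT, frames=[3,4] (faults so far: 4)
  step 9: ref 4 -> HIT, frames=[3,4] (faults so far: 4)
  step 10: ref 1 -> FAULT, evict 3, frames=[1,4] (faults so far: 5)
  step 11: ref 4 -> HIT, frames=[1,4] (faults so far: 5)
  FIFO total faults: 5
--- LRU ---
  step 0: ref 2 -> FAULT, frames=[2,-] (faults so far: 1)
  step 1: ref 1 -> FAULT, frames=[2,1] (faults so far: 2)
  step 2: ref 2 -> HIT, frames=[2,1] (faults so far: 2)
  step 3: ref 2 -> HIT, frames=[2,1] (faults so far: 2)
  step 4: ref 2 -> HIT, frames=[2,1] (faults so far: 2)
  step 5: ref 2 -> HIT, frames=[2,1] (faults so far: 2)
  step 6: ref 3 -> FAULT, evict 1, frames=[2,3] (faults so far: 3)
  step 7: ref 4 -> FAULT, evict 2, frames=[4,3] (faults so far: 4)
  step 8: ref 4 -> HIT, frames=[4,3] (faults so far: 4)
  step 9: ref 4 -> HIT, frames=[4,3] (faults so far: 4)
  step 10: ref 1 -> FAULT, evict 3, frames=[4,1] (faults so far: 5)
  step 11: ref 4 -> HIT, frames=[4,1] (faults so far: 5)
  LRU total faults: 5
--- Optimal ---
  step 0: ref 2 -> FAULT, frames=[2,-] (faults so far: 1)
  step 1: ref 1 -> FAULT, frames=[2,1] (faults so far: 2)
  step 2: ref 2 -> HIT, frames=[2,1] (faults so far: 2)
  step 3: ref 2 -> HIT, frames=[2,1] (faults so far: 2)
  step 4: ref 2 -> HIT, frames=[2,1] (faults so far: 2)
  step 5: ref 2 -> HIT, frames=[2,1] (faults so far: 2)
  step 6: ref 3 -> FAULT, evict 2, frames=[3,1] (faults so far: 3)
  step 7: ref 4 -> FAULT, evict 3, frames=[4,1] (faults so far: 4)
  step 8: ref 4 -> HIT, frames=[4,1] (faults so far: 4)
  step 9: ref 4 -> HIT, frames=[4,1] (faults so far: 4)
  step 10: ref 1 -> HIT, frames=[4,1] (faults so far: 4)
  step 11: ref 4 -> HIT, frames=[4,1] (faults so far: 4)
  Optimal total faults: 4

Answer: 5 5 4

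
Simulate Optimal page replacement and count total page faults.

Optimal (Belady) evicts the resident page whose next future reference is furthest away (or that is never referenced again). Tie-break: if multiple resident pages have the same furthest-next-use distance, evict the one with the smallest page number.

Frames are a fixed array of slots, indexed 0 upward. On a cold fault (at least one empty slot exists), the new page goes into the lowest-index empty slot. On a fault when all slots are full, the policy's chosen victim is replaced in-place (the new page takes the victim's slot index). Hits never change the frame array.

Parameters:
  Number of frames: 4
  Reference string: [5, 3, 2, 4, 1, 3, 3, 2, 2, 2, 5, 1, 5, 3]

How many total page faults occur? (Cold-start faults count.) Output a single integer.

Answer: 5

Derivation:
Step 0: ref 5 → FAULT, frames=[5,-,-,-]
Step 1: ref 3 → FAULT, frames=[5,3,-,-]
Step 2: ref 2 → FAULT, frames=[5,3,2,-]
Step 3: ref 4 → FAULT, frames=[5,3,2,4]
Step 4: ref 1 → FAULT (evict 4), frames=[5,3,2,1]
Step 5: ref 3 → HIT, frames=[5,3,2,1]
Step 6: ref 3 → HIT, frames=[5,3,2,1]
Step 7: ref 2 → HIT, frames=[5,3,2,1]
Step 8: ref 2 → HIT, frames=[5,3,2,1]
Step 9: ref 2 → HIT, frames=[5,3,2,1]
Step 10: ref 5 → HIT, frames=[5,3,2,1]
Step 11: ref 1 → HIT, frames=[5,3,2,1]
Step 12: ref 5 → HIT, frames=[5,3,2,1]
Step 13: ref 3 → HIT, frames=[5,3,2,1]
Total faults: 5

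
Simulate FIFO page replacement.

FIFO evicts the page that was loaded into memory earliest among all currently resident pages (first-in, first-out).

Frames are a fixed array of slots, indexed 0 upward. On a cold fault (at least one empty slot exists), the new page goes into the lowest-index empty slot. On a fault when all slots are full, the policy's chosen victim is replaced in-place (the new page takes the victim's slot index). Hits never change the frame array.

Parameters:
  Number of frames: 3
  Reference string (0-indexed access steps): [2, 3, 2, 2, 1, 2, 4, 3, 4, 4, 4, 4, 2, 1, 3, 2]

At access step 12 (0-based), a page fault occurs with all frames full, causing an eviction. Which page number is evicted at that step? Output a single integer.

Answer: 3

Derivation:
Step 0: ref 2 -> FAULT, frames=[2,-,-]
Step 1: ref 3 -> FAULT, frames=[2,3,-]
Step 2: ref 2 -> HIT, frames=[2,3,-]
Step 3: ref 2 -> HIT, frames=[2,3,-]
Step 4: ref 1 -> FAULT, frames=[2,3,1]
Step 5: ref 2 -> HIT, frames=[2,3,1]
Step 6: ref 4 -> FAULT, evict 2, frames=[4,3,1]
Step 7: ref 3 -> HIT, frames=[4,3,1]
Step 8: ref 4 -> HIT, frames=[4,3,1]
Step 9: ref 4 -> HIT, frames=[4,3,1]
Step 10: ref 4 -> HIT, frames=[4,3,1]
Step 11: ref 4 -> HIT, frames=[4,3,1]
Step 12: ref 2 -> FAULT, evict 3, frames=[4,2,1]
At step 12: evicted page 3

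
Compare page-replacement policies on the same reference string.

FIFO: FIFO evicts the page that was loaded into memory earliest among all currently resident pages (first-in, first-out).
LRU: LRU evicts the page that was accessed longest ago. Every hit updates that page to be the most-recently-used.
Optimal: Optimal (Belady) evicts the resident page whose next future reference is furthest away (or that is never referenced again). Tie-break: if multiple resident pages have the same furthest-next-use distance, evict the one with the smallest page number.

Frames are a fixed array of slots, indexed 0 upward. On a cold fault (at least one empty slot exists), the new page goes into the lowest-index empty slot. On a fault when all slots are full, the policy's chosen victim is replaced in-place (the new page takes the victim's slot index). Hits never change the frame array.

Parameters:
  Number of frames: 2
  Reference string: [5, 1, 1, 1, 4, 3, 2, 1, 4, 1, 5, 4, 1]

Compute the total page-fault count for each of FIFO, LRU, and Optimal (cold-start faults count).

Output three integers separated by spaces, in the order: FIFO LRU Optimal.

Answer: 9 10 8

Derivation:
--- FIFO ---
  step 0: ref 5 -> FAULT, frames=[5,-] (faults so far: 1)
  step 1: ref 1 -> FAULT, frames=[5,1] (faults so far: 2)
  step 2: ref 1 -> HIT, frames=[5,1] (faults so far: 2)
  step 3: ref 1 -> HIT, frames=[5,1] (faults so far: 2)
  step 4: ref 4 -> FAULT, evict 5, frames=[4,1] (faults so far: 3)
  step 5: ref 3 -> FAULT, evict 1, frames=[4,3] (faults so far: 4)
  step 6: ref 2 -> FAULT, evict 4, frames=[2,3] (faults so far: 5)
  step 7: ref 1 -> FAULT, evict 3, frames=[2,1] (faults so far: 6)
  step 8: ref 4 -> FAULT, evict 2, frames=[4,1] (faults so far: 7)
  step 9: ref 1 -> HIT, frames=[4,1] (faults so far: 7)
  step 10: ref 5 -> FAULT, evict 1, frames=[4,5] (faults so far: 8)
  step 11: ref 4 -> HIT, frames=[4,5] (faults so far: 8)
  step 12: ref 1 -> FAULT, evict 4, frames=[1,5] (faults so far: 9)
  FIFO total faults: 9
--- LRU ---
  step 0: ref 5 -> FAULT, frames=[5,-] (faults so far: 1)
  step 1: ref 1 -> FAULT, frames=[5,1] (faults so far: 2)
  step 2: ref 1 -> HIT, frames=[5,1] (faults so far: 2)
  step 3: ref 1 -> HIT, frames=[5,1] (faults so far: 2)
  step 4: ref 4 -> FAULT, evict 5, frames=[4,1] (faults so far: 3)
  step 5: ref 3 -> FAULT, evict 1, frames=[4,3] (faults so far: 4)
  step 6: ref 2 -> FAULT, evict 4, frames=[2,3] (faults so far: 5)
  step 7: ref 1 -> FAULT, evict 3, frames=[2,1] (faults so far: 6)
  step 8: ref 4 -> FAULT, evict 2, frames=[4,1] (faults so far: 7)
  step 9: ref 1 -> HIT, frames=[4,1] (faults so far: 7)
  step 10: ref 5 -> FAULT, evict 4, frames=[5,1] (faults so far: 8)
  step 11: ref 4 -> FAULT, evict 1, frames=[5,4] (faults so far: 9)
  step 12: ref 1 -> FAULT, evict 5, frames=[1,4] (faults so far: 10)
  LRU total faults: 10
--- Optimal ---
  step 0: ref 5 -> FAULT, frames=[5,-] (faults so far: 1)
  step 1: ref 1 -> FAULT, frames=[5,1] (faults so far: 2)
  step 2: ref 1 -> HIT, frames=[5,1] (faults so far: 2)
  step 3: ref 1 -> HIT, frames=[5,1] (faults so far: 2)
  step 4: ref 4 -> FAULT, evict 5, frames=[4,1] (faults so far: 3)
  step 5: ref 3 -> FAULT, evict 4, frames=[3,1] (faults so far: 4)
  step 6: ref 2 -> FAULT, evict 3, frames=[2,1] (faults so far: 5)
  step 7: ref 1 -> HIT, frames=[2,1] (faults so far: 5)
  step 8: ref 4 -> FAULT, evict 2, frames=[4,1] (faults so far: 6)
  step 9: ref 1 -> HIT, frames=[4,1] (faults so far: 6)
  step 10: ref 5 -> FAULT, evict 1, frames=[4,5] (faults so far: 7)
  step 11: ref 4 -> HIT, frames=[4,5] (faults so far: 7)
  step 12: ref 1 -> FAULT, evict 4, frames=[1,5] (faults so far: 8)
  Optimal total faults: 8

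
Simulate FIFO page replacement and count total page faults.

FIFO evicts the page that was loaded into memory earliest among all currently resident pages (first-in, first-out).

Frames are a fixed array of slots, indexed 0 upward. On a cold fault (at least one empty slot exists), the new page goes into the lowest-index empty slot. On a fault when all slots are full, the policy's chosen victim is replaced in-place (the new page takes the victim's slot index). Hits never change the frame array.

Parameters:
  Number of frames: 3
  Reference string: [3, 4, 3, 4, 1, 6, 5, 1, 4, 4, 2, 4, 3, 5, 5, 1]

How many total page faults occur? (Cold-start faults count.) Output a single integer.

Step 0: ref 3 → FAULT, frames=[3,-,-]
Step 1: ref 4 → FAULT, frames=[3,4,-]
Step 2: ref 3 → HIT, frames=[3,4,-]
Step 3: ref 4 → HIT, frames=[3,4,-]
Step 4: ref 1 → FAULT, frames=[3,4,1]
Step 5: ref 6 → FAULT (evict 3), frames=[6,4,1]
Step 6: ref 5 → FAULT (evict 4), frames=[6,5,1]
Step 7: ref 1 → HIT, frames=[6,5,1]
Step 8: ref 4 → FAULT (evict 1), frames=[6,5,4]
Step 9: ref 4 → HIT, frames=[6,5,4]
Step 10: ref 2 → FAULT (evict 6), frames=[2,5,4]
Step 11: ref 4 → HIT, frames=[2,5,4]
Step 12: ref 3 → FAULT (evict 5), frames=[2,3,4]
Step 13: ref 5 → FAULT (evict 4), frames=[2,3,5]
Step 14: ref 5 → HIT, frames=[2,3,5]
Step 15: ref 1 → FAULT (evict 2), frames=[1,3,5]
Total faults: 10

Answer: 10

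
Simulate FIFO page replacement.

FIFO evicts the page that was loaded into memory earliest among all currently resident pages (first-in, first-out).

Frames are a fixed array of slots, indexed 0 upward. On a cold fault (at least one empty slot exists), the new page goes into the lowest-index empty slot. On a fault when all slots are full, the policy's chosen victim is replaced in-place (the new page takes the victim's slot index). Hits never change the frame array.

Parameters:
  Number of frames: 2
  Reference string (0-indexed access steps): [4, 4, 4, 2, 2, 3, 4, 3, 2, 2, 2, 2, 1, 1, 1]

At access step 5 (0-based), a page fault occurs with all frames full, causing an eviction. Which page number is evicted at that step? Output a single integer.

Step 0: ref 4 -> FAULT, frames=[4,-]
Step 1: ref 4 -> HIT, frames=[4,-]
Step 2: ref 4 -> HIT, frames=[4,-]
Step 3: ref 2 -> FAULT, frames=[4,2]
Step 4: ref 2 -> HIT, frames=[4,2]
Step 5: ref 3 -> FAULT, evict 4, frames=[3,2]
At step 5: evicted page 4

Answer: 4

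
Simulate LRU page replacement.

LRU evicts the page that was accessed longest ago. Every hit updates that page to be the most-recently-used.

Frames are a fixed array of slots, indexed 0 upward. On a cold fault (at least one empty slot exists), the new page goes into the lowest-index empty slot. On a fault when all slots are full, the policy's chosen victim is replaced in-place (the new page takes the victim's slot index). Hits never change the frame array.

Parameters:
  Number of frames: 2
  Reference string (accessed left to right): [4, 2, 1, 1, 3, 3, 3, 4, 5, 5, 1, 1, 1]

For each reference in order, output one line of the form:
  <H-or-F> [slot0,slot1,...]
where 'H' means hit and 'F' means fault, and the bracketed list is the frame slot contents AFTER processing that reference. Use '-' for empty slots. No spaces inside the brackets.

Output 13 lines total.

F [4,-]
F [4,2]
F [1,2]
H [1,2]
F [1,3]
H [1,3]
H [1,3]
F [4,3]
F [4,5]
H [4,5]
F [1,5]
H [1,5]
H [1,5]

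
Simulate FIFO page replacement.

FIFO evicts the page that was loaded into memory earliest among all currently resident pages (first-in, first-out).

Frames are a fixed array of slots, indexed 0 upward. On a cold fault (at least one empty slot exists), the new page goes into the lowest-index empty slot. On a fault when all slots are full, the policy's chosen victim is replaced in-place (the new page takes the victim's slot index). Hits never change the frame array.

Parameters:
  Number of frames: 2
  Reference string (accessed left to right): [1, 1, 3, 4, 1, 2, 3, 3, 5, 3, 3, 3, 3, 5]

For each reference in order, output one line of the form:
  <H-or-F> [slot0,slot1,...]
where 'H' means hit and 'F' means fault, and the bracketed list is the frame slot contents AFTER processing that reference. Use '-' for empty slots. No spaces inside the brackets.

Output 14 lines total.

F [1,-]
H [1,-]
F [1,3]
F [4,3]
F [4,1]
F [2,1]
F [2,3]
H [2,3]
F [5,3]
H [5,3]
H [5,3]
H [5,3]
H [5,3]
H [5,3]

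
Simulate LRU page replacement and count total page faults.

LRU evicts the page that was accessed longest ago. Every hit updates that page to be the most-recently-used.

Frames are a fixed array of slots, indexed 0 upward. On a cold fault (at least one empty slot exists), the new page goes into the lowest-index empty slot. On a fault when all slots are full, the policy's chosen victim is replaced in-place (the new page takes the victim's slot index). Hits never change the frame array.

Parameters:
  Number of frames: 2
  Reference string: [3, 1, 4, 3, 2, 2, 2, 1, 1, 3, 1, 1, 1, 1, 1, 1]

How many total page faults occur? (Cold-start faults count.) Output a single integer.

Step 0: ref 3 → FAULT, frames=[3,-]
Step 1: ref 1 → FAULT, frames=[3,1]
Step 2: ref 4 → FAULT (evict 3), frames=[4,1]
Step 3: ref 3 → FAULT (evict 1), frames=[4,3]
Step 4: ref 2 → FAULT (evict 4), frames=[2,3]
Step 5: ref 2 → HIT, frames=[2,3]
Step 6: ref 2 → HIT, frames=[2,3]
Step 7: ref 1 → FAULT (evict 3), frames=[2,1]
Step 8: ref 1 → HIT, frames=[2,1]
Step 9: ref 3 → FAULT (evict 2), frames=[3,1]
Step 10: ref 1 → HIT, frames=[3,1]
Step 11: ref 1 → HIT, frames=[3,1]
Step 12: ref 1 → HIT, frames=[3,1]
Step 13: ref 1 → HIT, frames=[3,1]
Step 14: ref 1 → HIT, frames=[3,1]
Step 15: ref 1 → HIT, frames=[3,1]
Total faults: 7

Answer: 7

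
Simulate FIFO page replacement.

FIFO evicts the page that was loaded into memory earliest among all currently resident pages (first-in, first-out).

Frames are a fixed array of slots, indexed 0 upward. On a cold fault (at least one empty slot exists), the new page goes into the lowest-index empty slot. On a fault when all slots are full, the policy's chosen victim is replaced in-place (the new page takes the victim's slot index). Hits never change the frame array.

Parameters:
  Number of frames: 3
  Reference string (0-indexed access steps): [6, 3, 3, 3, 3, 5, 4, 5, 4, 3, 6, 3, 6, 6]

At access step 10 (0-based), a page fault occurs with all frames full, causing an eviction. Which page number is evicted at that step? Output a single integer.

Step 0: ref 6 -> FAULT, frames=[6,-,-]
Step 1: ref 3 -> FAULT, frames=[6,3,-]
Step 2: ref 3 -> HIT, frames=[6,3,-]
Step 3: ref 3 -> HIT, frames=[6,3,-]
Step 4: ref 3 -> HIT, frames=[6,3,-]
Step 5: ref 5 -> FAULT, frames=[6,3,5]
Step 6: ref 4 -> FAULT, evict 6, frames=[4,3,5]
Step 7: ref 5 -> HIT, frames=[4,3,5]
Step 8: ref 4 -> HIT, frames=[4,3,5]
Step 9: ref 3 -> HIT, frames=[4,3,5]
Step 10: ref 6 -> FAULT, evict 3, frames=[4,6,5]
At step 10: evicted page 3

Answer: 3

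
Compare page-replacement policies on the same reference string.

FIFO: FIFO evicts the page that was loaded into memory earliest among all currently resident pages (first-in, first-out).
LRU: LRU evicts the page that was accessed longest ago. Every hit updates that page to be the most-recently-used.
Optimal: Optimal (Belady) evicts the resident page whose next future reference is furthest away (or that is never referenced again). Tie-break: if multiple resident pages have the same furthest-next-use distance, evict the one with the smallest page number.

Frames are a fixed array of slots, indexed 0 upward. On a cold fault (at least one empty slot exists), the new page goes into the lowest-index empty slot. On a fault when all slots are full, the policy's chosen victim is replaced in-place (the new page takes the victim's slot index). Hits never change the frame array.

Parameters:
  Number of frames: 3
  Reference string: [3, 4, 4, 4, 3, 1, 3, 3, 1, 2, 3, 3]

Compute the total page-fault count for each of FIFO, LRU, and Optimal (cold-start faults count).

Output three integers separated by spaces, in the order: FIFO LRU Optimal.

--- FIFO ---
  step 0: ref 3 -> FAULT, frames=[3,-,-] (faults so far: 1)
  step 1: ref 4 -> FAULT, frames=[3,4,-] (faults so far: 2)
  step 2: ref 4 -> HIT, frames=[3,4,-] (faults so far: 2)
  step 3: ref 4 -> HIT, frames=[3,4,-] (faults so far: 2)
  step 4: ref 3 -> HIT, frames=[3,4,-] (faults so far: 2)
  step 5: ref 1 -> FAULT, frames=[3,4,1] (faults so far: 3)
  step 6: ref 3 -> HIT, frames=[3,4,1] (faults so far: 3)
  step 7: ref 3 -> HIT, frames=[3,4,1] (faults so far: 3)
  step 8: ref 1 -> HIT, frames=[3,4,1] (faults so far: 3)
  step 9: ref 2 -> FAULT, evict 3, frames=[2,4,1] (faults so far: 4)
  step 10: ref 3 -> FAULT, evict 4, frames=[2,3,1] (faults so far: 5)
  step 11: ref 3 -> HIT, frames=[2,3,1] (faults so far: 5)
  FIFO total faults: 5
--- LRU ---
  step 0: ref 3 -> FAULT, frames=[3,-,-] (faults so far: 1)
  step 1: ref 4 -> FAULT, frames=[3,4,-] (faults so far: 2)
  step 2: ref 4 -> HIT, frames=[3,4,-] (faults so far: 2)
  step 3: ref 4 -> HIT, frames=[3,4,-] (faults so far: 2)
  step 4: ref 3 -> HIT, frames=[3,4,-] (faults so far: 2)
  step 5: ref 1 -> FAULT, frames=[3,4,1] (faults so far: 3)
  step 6: ref 3 -> HIT, frames=[3,4,1] (faults so far: 3)
  step 7: ref 3 -> HIT, frames=[3,4,1] (faults so far: 3)
  step 8: ref 1 -> HIT, frames=[3,4,1] (faults so far: 3)
  step 9: ref 2 -> FAULT, evict 4, frames=[3,2,1] (faults so far: 4)
  step 10: ref 3 -> HIT, frames=[3,2,1] (faults so far: 4)
  step 11: ref 3 -> HIT, frames=[3,2,1] (faults so far: 4)
  LRU total faults: 4
--- Optimal ---
  step 0: ref 3 -> FAULT, frames=[3,-,-] (faults so far: 1)
  step 1: ref 4 -> FAULT, frames=[3,4,-] (faults so far: 2)
  step 2: ref 4 -> HIT, frames=[3,4,-] (faults so far: 2)
  step 3: ref 4 -> HIT, frames=[3,4,-] (faults so far: 2)
  step 4: ref 3 -> HIT, frames=[3,4,-] (faults so far: 2)
  step 5: ref 1 -> FAULT, frames=[3,4,1] (faults so far: 3)
  step 6: ref 3 -> HIT, frames=[3,4,1] (faults so far: 3)
  step 7: ref 3 -> HIT, frames=[3,4,1] (faults so far: 3)
  step 8: ref 1 -> HIT, frames=[3,4,1] (faults so far: 3)
  step 9: ref 2 -> FAULT, evict 1, frames=[3,4,2] (faults so far: 4)
  step 10: ref 3 -> HIT, frames=[3,4,2] (faults so far: 4)
  step 11: ref 3 -> HIT, frames=[3,4,2] (faults so far: 4)
  Optimal total faults: 4

Answer: 5 4 4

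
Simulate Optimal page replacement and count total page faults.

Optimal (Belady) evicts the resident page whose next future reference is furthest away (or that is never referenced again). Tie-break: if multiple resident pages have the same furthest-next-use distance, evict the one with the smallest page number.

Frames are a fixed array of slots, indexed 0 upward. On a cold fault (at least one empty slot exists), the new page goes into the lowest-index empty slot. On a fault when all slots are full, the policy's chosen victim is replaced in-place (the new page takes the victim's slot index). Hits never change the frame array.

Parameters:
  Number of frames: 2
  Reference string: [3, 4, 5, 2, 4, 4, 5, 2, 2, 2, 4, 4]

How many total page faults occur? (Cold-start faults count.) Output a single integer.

Step 0: ref 3 → FAULT, frames=[3,-]
Step 1: ref 4 → FAULT, frames=[3,4]
Step 2: ref 5 → FAULT (evict 3), frames=[5,4]
Step 3: ref 2 → FAULT (evict 5), frames=[2,4]
Step 4: ref 4 → HIT, frames=[2,4]
Step 5: ref 4 → HIT, frames=[2,4]
Step 6: ref 5 → FAULT (evict 4), frames=[2,5]
Step 7: ref 2 → HIT, frames=[2,5]
Step 8: ref 2 → HIT, frames=[2,5]
Step 9: ref 2 → HIT, frames=[2,5]
Step 10: ref 4 → FAULT (evict 2), frames=[4,5]
Step 11: ref 4 → HIT, frames=[4,5]
Total faults: 6

Answer: 6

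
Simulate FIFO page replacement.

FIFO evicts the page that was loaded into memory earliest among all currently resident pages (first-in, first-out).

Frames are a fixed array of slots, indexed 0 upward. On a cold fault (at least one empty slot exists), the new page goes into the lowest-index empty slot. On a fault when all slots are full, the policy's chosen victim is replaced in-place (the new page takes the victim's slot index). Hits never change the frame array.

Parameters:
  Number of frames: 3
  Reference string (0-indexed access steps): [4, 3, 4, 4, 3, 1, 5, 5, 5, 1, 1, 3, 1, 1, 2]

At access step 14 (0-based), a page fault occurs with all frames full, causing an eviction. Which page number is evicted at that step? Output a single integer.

Answer: 3

Derivation:
Step 0: ref 4 -> FAULT, frames=[4,-,-]
Step 1: ref 3 -> FAULT, frames=[4,3,-]
Step 2: ref 4 -> HIT, frames=[4,3,-]
Step 3: ref 4 -> HIT, frames=[4,3,-]
Step 4: ref 3 -> HIT, frames=[4,3,-]
Step 5: ref 1 -> FAULT, frames=[4,3,1]
Step 6: ref 5 -> FAULT, evict 4, frames=[5,3,1]
Step 7: ref 5 -> HIT, frames=[5,3,1]
Step 8: ref 5 -> HIT, frames=[5,3,1]
Step 9: ref 1 -> HIT, frames=[5,3,1]
Step 10: ref 1 -> HIT, frames=[5,3,1]
Step 11: ref 3 -> HIT, frames=[5,3,1]
Step 12: ref 1 -> HIT, frames=[5,3,1]
Step 13: ref 1 -> HIT, frames=[5,3,1]
Step 14: ref 2 -> FAULT, evict 3, frames=[5,2,1]
At step 14: evicted page 3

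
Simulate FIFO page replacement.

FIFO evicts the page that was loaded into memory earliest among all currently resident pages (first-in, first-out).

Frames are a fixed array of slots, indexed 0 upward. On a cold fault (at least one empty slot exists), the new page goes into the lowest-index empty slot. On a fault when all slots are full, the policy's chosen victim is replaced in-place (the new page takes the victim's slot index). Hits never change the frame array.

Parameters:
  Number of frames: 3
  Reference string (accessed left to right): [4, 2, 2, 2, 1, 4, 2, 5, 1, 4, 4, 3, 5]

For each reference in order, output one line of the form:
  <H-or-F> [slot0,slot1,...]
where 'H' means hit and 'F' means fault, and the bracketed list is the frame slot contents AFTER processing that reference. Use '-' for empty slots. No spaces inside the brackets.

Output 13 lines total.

F [4,-,-]
F [4,2,-]
H [4,2,-]
H [4,2,-]
F [4,2,1]
H [4,2,1]
H [4,2,1]
F [5,2,1]
H [5,2,1]
F [5,4,1]
H [5,4,1]
F [5,4,3]
H [5,4,3]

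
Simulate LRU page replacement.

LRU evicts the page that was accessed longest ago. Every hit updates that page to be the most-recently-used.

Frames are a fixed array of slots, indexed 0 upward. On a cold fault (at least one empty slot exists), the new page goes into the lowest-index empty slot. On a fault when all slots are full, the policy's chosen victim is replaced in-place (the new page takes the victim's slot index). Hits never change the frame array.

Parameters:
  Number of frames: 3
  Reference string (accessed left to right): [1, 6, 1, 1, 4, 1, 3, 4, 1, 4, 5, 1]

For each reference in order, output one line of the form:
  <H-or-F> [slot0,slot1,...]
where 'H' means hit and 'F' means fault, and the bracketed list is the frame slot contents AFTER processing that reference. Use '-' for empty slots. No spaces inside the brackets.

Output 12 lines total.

F [1,-,-]
F [1,6,-]
H [1,6,-]
H [1,6,-]
F [1,6,4]
H [1,6,4]
F [1,3,4]
H [1,3,4]
H [1,3,4]
H [1,3,4]
F [1,5,4]
H [1,5,4]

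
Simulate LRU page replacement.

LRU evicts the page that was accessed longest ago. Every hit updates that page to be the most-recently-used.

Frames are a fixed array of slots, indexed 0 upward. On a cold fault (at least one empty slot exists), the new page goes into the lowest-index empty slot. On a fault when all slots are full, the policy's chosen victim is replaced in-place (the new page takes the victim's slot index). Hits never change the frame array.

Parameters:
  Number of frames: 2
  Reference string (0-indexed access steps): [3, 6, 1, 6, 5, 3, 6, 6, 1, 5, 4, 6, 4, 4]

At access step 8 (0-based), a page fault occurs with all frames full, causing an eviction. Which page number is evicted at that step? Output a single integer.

Answer: 3

Derivation:
Step 0: ref 3 -> FAULT, frames=[3,-]
Step 1: ref 6 -> FAULT, frames=[3,6]
Step 2: ref 1 -> FAULT, evict 3, frames=[1,6]
Step 3: ref 6 -> HIT, frames=[1,6]
Step 4: ref 5 -> FAULT, evict 1, frames=[5,6]
Step 5: ref 3 -> FAULT, evict 6, frames=[5,3]
Step 6: ref 6 -> FAULT, evict 5, frames=[6,3]
Step 7: ref 6 -> HIT, frames=[6,3]
Step 8: ref 1 -> FAULT, evict 3, frames=[6,1]
At step 8: evicted page 3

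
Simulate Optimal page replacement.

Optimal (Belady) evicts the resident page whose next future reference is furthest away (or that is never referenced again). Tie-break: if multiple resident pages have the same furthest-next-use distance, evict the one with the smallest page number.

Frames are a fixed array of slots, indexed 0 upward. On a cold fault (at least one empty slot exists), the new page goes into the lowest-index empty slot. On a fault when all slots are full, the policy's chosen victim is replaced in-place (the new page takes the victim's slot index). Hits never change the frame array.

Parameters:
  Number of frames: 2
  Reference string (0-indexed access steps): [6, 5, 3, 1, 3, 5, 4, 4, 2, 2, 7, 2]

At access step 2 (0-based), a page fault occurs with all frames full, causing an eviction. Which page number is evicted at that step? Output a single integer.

Step 0: ref 6 -> FAULT, frames=[6,-]
Step 1: ref 5 -> FAULT, frames=[6,5]
Step 2: ref 3 -> FAULT, evict 6, frames=[3,5]
At step 2: evicted page 6

Answer: 6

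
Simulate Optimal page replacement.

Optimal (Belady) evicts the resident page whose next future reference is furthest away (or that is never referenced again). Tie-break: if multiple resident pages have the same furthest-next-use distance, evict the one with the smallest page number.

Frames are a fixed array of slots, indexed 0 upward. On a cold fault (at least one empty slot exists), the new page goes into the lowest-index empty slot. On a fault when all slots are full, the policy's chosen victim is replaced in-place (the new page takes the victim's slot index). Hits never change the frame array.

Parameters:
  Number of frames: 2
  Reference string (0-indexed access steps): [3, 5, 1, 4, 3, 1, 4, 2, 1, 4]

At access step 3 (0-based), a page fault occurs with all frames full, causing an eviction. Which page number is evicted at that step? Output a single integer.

Step 0: ref 3 -> FAULT, frames=[3,-]
Step 1: ref 5 -> FAULT, frames=[3,5]
Step 2: ref 1 -> FAULT, evict 5, frames=[3,1]
Step 3: ref 4 -> FAULT, evict 1, frames=[3,4]
At step 3: evicted page 1

Answer: 1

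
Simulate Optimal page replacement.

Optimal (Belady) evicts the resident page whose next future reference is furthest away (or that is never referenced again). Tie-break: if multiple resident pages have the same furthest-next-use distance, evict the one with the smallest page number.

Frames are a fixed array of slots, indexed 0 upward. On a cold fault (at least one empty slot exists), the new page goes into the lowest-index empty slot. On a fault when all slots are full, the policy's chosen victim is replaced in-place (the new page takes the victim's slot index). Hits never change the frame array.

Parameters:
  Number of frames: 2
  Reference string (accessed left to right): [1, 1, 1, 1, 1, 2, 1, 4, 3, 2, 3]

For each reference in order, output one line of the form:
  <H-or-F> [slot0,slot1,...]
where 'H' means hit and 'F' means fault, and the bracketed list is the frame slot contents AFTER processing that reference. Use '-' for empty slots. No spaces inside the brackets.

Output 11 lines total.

F [1,-]
H [1,-]
H [1,-]
H [1,-]
H [1,-]
F [1,2]
H [1,2]
F [4,2]
F [3,2]
H [3,2]
H [3,2]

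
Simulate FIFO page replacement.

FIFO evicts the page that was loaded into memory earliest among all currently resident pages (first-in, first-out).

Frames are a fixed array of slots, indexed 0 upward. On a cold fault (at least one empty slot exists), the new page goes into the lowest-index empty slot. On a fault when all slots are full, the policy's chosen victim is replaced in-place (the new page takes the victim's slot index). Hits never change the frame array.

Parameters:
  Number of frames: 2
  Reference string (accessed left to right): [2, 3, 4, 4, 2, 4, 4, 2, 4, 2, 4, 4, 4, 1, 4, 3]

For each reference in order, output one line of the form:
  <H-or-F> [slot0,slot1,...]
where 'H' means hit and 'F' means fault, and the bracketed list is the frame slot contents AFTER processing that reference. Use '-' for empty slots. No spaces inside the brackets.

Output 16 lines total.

F [2,-]
F [2,3]
F [4,3]
H [4,3]
F [4,2]
H [4,2]
H [4,2]
H [4,2]
H [4,2]
H [4,2]
H [4,2]
H [4,2]
H [4,2]
F [1,2]
F [1,4]
F [3,4]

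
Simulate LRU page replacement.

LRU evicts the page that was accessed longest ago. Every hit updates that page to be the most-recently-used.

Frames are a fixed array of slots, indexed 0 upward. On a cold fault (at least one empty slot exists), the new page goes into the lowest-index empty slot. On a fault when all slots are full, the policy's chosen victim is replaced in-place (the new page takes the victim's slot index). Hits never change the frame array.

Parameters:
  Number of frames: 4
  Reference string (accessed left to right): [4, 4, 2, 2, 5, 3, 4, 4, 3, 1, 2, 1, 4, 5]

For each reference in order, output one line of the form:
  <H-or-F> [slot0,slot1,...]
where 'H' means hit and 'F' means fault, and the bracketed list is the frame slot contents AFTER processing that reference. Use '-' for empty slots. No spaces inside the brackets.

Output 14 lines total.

F [4,-,-,-]
H [4,-,-,-]
F [4,2,-,-]
H [4,2,-,-]
F [4,2,5,-]
F [4,2,5,3]
H [4,2,5,3]
H [4,2,5,3]
H [4,2,5,3]
F [4,1,5,3]
F [4,1,2,3]
H [4,1,2,3]
H [4,1,2,3]
F [4,1,2,5]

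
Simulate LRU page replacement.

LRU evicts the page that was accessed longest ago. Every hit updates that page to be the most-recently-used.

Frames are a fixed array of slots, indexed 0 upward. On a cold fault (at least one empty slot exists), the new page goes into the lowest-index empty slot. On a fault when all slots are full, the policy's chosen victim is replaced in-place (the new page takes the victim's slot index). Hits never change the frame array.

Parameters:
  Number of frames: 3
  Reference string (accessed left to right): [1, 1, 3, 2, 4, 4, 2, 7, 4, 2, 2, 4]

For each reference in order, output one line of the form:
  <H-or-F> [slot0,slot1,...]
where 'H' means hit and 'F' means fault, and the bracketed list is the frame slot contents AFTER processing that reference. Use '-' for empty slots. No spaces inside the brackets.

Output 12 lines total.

F [1,-,-]
H [1,-,-]
F [1,3,-]
F [1,3,2]
F [4,3,2]
H [4,3,2]
H [4,3,2]
F [4,7,2]
H [4,7,2]
H [4,7,2]
H [4,7,2]
H [4,7,2]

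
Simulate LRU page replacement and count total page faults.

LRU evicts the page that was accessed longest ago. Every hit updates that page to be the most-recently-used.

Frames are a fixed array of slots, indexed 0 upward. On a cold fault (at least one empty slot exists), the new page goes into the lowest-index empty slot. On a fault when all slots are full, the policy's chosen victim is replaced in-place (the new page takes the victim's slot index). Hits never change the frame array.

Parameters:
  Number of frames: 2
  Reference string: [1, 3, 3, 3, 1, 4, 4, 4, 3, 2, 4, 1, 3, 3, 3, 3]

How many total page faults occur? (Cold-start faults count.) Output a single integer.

Step 0: ref 1 → FAULT, frames=[1,-]
Step 1: ref 3 → FAULT, frames=[1,3]
Step 2: ref 3 → HIT, frames=[1,3]
Step 3: ref 3 → HIT, frames=[1,3]
Step 4: ref 1 → HIT, frames=[1,3]
Step 5: ref 4 → FAULT (evict 3), frames=[1,4]
Step 6: ref 4 → HIT, frames=[1,4]
Step 7: ref 4 → HIT, frames=[1,4]
Step 8: ref 3 → FAULT (evict 1), frames=[3,4]
Step 9: ref 2 → FAULT (evict 4), frames=[3,2]
Step 10: ref 4 → FAULT (evict 3), frames=[4,2]
Step 11: ref 1 → FAULT (evict 2), frames=[4,1]
Step 12: ref 3 → FAULT (evict 4), frames=[3,1]
Step 13: ref 3 → HIT, frames=[3,1]
Step 14: ref 3 → HIT, frames=[3,1]
Step 15: ref 3 → HIT, frames=[3,1]
Total faults: 8

Answer: 8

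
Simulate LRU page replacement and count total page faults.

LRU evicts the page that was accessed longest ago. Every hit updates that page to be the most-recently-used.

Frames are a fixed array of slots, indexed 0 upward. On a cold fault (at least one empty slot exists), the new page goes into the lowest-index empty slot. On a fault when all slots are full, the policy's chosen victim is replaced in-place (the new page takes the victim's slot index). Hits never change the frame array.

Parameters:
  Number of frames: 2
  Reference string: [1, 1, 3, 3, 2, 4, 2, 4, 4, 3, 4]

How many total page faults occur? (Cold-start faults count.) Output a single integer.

Step 0: ref 1 → FAULT, frames=[1,-]
Step 1: ref 1 → HIT, frames=[1,-]
Step 2: ref 3 → FAULT, frames=[1,3]
Step 3: ref 3 → HIT, frames=[1,3]
Step 4: ref 2 → FAULT (evict 1), frames=[2,3]
Step 5: ref 4 → FAULT (evict 3), frames=[2,4]
Step 6: ref 2 → HIT, frames=[2,4]
Step 7: ref 4 → HIT, frames=[2,4]
Step 8: ref 4 → HIT, frames=[2,4]
Step 9: ref 3 → FAULT (evict 2), frames=[3,4]
Step 10: ref 4 → HIT, frames=[3,4]
Total faults: 5

Answer: 5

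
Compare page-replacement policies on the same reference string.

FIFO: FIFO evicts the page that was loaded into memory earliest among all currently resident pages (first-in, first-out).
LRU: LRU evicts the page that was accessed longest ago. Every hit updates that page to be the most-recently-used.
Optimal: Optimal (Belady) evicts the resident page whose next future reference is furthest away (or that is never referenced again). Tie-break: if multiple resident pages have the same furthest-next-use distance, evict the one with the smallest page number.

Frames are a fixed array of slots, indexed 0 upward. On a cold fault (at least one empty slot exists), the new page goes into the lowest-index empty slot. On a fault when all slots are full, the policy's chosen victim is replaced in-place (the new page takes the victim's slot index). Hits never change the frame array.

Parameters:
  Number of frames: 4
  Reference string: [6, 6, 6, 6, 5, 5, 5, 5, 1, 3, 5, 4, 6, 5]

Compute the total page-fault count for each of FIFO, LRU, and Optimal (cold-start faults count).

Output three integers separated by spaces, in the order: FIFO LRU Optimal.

Answer: 7 6 5

Derivation:
--- FIFO ---
  step 0: ref 6 -> FAULT, frames=[6,-,-,-] (faults so far: 1)
  step 1: ref 6 -> HIT, frames=[6,-,-,-] (faults so far: 1)
  step 2: ref 6 -> HIT, frames=[6,-,-,-] (faults so far: 1)
  step 3: ref 6 -> HIT, frames=[6,-,-,-] (faults so far: 1)
  step 4: ref 5 -> FAULT, frames=[6,5,-,-] (faults so far: 2)
  step 5: ref 5 -> HIT, frames=[6,5,-,-] (faults so far: 2)
  step 6: ref 5 -> HIT, frames=[6,5,-,-] (faults so far: 2)
  step 7: ref 5 -> HIT, frames=[6,5,-,-] (faults so far: 2)
  step 8: ref 1 -> FAULT, frames=[6,5,1,-] (faults so far: 3)
  step 9: ref 3 -> FAULT, frames=[6,5,1,3] (faults so far: 4)
  step 10: ref 5 -> HIT, frames=[6,5,1,3] (faults so far: 4)
  step 11: ref 4 -> FAULT, evict 6, frames=[4,5,1,3] (faults so far: 5)
  step 12: ref 6 -> FAULT, evict 5, frames=[4,6,1,3] (faults so far: 6)
  step 13: ref 5 -> FAULT, evict 1, frames=[4,6,5,3] (faults so far: 7)
  FIFO total faults: 7
--- LRU ---
  step 0: ref 6 -> FAULT, frames=[6,-,-,-] (faults so far: 1)
  step 1: ref 6 -> HIT, frames=[6,-,-,-] (faults so far: 1)
  step 2: ref 6 -> HIT, frames=[6,-,-,-] (faults so far: 1)
  step 3: ref 6 -> HIT, frames=[6,-,-,-] (faults so far: 1)
  step 4: ref 5 -> FAULT, frames=[6,5,-,-] (faults so far: 2)
  step 5: ref 5 -> HIT, frames=[6,5,-,-] (faults so far: 2)
  step 6: ref 5 -> HIT, frames=[6,5,-,-] (faults so far: 2)
  step 7: ref 5 -> HIT, frames=[6,5,-,-] (faults so far: 2)
  step 8: ref 1 -> FAULT, frames=[6,5,1,-] (faults so far: 3)
  step 9: ref 3 -> FAULT, frames=[6,5,1,3] (faults so far: 4)
  step 10: ref 5 -> HIT, frames=[6,5,1,3] (faults so far: 4)
  step 11: ref 4 -> FAULT, evict 6, frames=[4,5,1,3] (faults so far: 5)
  step 12: ref 6 -> FAULT, evict 1, frames=[4,5,6,3] (faults so far: 6)
  step 13: ref 5 -> HIT, frames=[4,5,6,3] (faults so far: 6)
  LRU total faults: 6
--- Optimal ---
  step 0: ref 6 -> FAULT, frames=[6,-,-,-] (faults so far: 1)
  step 1: ref 6 -> HIT, frames=[6,-,-,-] (faults so far: 1)
  step 2: ref 6 -> HIT, frames=[6,-,-,-] (faults so far: 1)
  step 3: ref 6 -> HIT, frames=[6,-,-,-] (faults so far: 1)
  step 4: ref 5 -> FAULT, frames=[6,5,-,-] (faults so far: 2)
  step 5: ref 5 -> HIT, frames=[6,5,-,-] (faults so far: 2)
  step 6: ref 5 -> HIT, frames=[6,5,-,-] (faults so far: 2)
  step 7: ref 5 -> HIT, frames=[6,5,-,-] (faults so far: 2)
  step 8: ref 1 -> FAULT, frames=[6,5,1,-] (faults so far: 3)
  step 9: ref 3 -> FAULT, frames=[6,5,1,3] (faults so far: 4)
  step 10: ref 5 -> HIT, frames=[6,5,1,3] (faults so far: 4)
  step 11: ref 4 -> FAULT, evict 1, frames=[6,5,4,3] (faults so far: 5)
  step 12: ref 6 -> HIT, frames=[6,5,4,3] (faults so far: 5)
  step 13: ref 5 -> HIT, frames=[6,5,4,3] (faults so far: 5)
  Optimal total faults: 5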